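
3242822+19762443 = 23005265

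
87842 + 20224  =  108066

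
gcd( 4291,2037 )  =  7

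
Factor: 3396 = 2^2*3^1*283^1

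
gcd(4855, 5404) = 1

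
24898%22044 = 2854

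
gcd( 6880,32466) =2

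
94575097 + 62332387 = 156907484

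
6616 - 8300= - 1684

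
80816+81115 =161931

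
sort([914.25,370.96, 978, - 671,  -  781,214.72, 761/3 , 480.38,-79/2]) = [ - 781, - 671, - 79/2, 214.72, 761/3, 370.96, 480.38,  914.25, 978]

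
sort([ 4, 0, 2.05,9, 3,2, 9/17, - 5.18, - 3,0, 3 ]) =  [  -  5.18, - 3,0,  0, 9/17,2,2.05 , 3,3,4,9]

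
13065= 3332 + 9733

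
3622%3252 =370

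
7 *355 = 2485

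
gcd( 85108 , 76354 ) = 2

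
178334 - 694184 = -515850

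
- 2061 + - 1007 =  - 3068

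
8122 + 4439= 12561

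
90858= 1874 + 88984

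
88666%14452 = 1954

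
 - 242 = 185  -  427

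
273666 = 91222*3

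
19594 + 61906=81500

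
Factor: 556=2^2*139^1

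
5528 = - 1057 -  - 6585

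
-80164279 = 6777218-86941497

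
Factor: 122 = 2^1 * 61^1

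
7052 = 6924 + 128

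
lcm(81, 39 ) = 1053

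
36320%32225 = 4095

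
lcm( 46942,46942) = 46942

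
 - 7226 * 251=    - 1813726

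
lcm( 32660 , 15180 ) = 1077780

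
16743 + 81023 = 97766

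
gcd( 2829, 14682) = 3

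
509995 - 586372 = -76377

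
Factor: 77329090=2^1 * 5^1*17^1*61^1*7457^1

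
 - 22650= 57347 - 79997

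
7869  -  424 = 7445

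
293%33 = 29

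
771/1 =771 = 771.00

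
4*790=3160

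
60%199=60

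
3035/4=758 + 3/4 = 758.75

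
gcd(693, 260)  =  1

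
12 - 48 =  - 36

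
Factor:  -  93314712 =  - 2^3 *3^1*31^1*125423^1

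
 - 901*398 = -358598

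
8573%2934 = 2705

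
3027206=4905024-1877818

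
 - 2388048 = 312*( - 7654) 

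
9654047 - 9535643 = 118404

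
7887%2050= 1737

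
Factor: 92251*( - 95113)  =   - 8774269363=   - 227^1*419^1*92251^1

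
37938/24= 6323/4 = 1580.75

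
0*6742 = 0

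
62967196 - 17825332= 45141864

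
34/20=17/10 = 1.70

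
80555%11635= 10745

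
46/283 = 46/283 = 0.16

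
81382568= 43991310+37391258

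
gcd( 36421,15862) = 77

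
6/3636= 1/606 = 0.00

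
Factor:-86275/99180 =-595/684 = -2^(-2)*3^ ( - 2)*5^1* 7^1 *17^1*19^(- 1 ) 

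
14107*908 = 12809156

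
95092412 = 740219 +94352193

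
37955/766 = 37955/766 = 49.55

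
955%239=238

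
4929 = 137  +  4792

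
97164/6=16194 = 16194.00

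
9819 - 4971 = 4848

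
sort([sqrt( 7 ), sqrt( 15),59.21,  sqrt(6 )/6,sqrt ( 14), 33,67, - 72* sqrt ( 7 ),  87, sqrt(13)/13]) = [-72*sqrt( 7),sqrt( 13) /13,sqrt(6)/6, sqrt( 7),sqrt(14), sqrt ( 15 ),33,  59.21, 67 , 87]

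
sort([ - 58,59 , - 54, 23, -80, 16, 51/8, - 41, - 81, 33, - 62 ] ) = [ - 81, - 80, - 62, - 58, - 54,-41 , 51/8,16,23,33,59 ]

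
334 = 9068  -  8734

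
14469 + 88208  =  102677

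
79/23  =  79/23 =3.43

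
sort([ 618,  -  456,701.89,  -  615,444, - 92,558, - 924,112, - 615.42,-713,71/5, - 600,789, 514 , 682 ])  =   [ - 924, - 713, - 615.42, - 615, - 600, - 456, - 92,71/5,112,444,514,558,618,682,701.89,789] 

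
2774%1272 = 230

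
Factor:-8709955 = - 5^1 * 977^1*1783^1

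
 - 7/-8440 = 7/8440 = 0.00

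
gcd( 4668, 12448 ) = 1556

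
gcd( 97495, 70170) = 5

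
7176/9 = 2392/3 = 797.33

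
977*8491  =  8295707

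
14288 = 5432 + 8856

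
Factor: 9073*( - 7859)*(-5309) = 29^1*43^1*211^1* 271^1*5309^1 = 378556689463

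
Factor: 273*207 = 56511 = 3^3 *7^1*13^1 * 23^1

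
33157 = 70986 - 37829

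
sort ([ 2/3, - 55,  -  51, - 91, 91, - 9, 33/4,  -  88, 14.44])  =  [  -  91, - 88,-55, - 51,-9, 2/3, 33/4, 14.44, 91 ] 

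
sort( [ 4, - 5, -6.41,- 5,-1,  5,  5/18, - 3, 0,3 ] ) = [ - 6.41, - 5,  -  5, - 3, - 1, 0,5/18,  3,4,5] 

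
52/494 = 2/19 = 0.11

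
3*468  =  1404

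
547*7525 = 4116175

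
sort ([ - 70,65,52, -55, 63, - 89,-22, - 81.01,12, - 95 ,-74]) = [ - 95,-89, - 81.01, - 74, - 70, - 55,  -  22,12,52,63,  65]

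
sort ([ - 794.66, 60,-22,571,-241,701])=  [ - 794.66  , - 241, - 22, 60,571, 701 ]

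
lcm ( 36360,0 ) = 0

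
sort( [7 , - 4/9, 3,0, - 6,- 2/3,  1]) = [ - 6,-2/3, - 4/9,0, 1,3,7] 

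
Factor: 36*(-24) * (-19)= 2^5*3^3*19^1 = 16416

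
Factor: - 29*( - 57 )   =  3^1*19^1*29^1=1653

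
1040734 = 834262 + 206472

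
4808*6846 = 32915568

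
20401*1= 20401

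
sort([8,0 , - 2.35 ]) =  [ - 2.35,  0,8]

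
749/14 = 53+ 1/2 = 53.50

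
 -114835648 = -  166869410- - 52033762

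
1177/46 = 25+27/46 = 25.59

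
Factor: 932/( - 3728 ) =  - 2^( - 2 ) = - 1/4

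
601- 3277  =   - 2676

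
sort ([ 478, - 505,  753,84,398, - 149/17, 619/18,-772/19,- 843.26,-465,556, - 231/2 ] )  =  [ - 843.26, - 505, - 465, - 231/2, - 772/19, - 149/17,619/18,84,398,478,556,753 ]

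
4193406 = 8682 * 483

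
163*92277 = 15041151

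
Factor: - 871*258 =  - 2^1 * 3^1 * 13^1*43^1 * 67^1 = - 224718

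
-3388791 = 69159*( - 49)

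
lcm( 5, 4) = 20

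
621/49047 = 207/16349= 0.01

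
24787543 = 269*92147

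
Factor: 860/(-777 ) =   -  2^2*  3^( -1)* 5^1*7^( -1 )*37^( - 1)*43^1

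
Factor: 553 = 7^1*79^1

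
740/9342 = 370/4671 = 0.08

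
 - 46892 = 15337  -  62229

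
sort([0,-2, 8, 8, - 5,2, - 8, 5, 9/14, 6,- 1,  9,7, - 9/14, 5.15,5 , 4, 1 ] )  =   [ - 8,- 5, - 2, - 1, - 9/14,0,  9/14,1, 2, 4,5,5, 5.15,6,7 , 8, 8,9]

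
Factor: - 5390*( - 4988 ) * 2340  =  62911648800 = 2^5*3^2*5^2*7^2*11^1*13^1*29^1*43^1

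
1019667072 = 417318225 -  -602348847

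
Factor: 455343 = 3^1*7^1*21683^1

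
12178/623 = 19 + 341/623 = 19.55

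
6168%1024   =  24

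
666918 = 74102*9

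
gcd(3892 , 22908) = 4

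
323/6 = 323/6=53.83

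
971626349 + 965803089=1937429438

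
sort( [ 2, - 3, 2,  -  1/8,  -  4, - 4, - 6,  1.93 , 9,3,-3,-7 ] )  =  [ - 7,-6 , - 4, - 4 , - 3,- 3 ,- 1/8, 1.93,2,2, 3, 9]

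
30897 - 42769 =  - 11872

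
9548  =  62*154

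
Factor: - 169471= - 169471^1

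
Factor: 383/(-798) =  - 2^(  -  1) * 3^( - 1 ) * 7^( - 1)*19^( - 1) *383^1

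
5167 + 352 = 5519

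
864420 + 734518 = 1598938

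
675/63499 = 675/63499 = 0.01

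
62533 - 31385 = 31148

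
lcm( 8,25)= 200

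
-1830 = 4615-6445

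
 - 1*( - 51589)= 51589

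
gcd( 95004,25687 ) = 1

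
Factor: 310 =2^1*5^1*31^1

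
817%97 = 41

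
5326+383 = 5709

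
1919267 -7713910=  - 5794643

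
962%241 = 239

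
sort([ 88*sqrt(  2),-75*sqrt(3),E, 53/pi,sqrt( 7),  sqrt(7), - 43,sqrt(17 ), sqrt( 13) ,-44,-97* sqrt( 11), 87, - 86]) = [ - 97*sqrt(11), - 75 *sqrt( 3 ), - 86, - 44  , - 43,sqrt( 7), sqrt( 7 ),  E,sqrt( 13) , sqrt(17 ),  53/pi, 87,88*  sqrt( 2)]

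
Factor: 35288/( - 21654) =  - 2^2*3^ ( - 3)*11^1= - 44/27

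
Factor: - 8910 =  - 2^1 *3^4*5^1*11^1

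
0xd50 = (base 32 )3ag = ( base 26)512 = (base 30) 3NI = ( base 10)3408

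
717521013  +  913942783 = 1631463796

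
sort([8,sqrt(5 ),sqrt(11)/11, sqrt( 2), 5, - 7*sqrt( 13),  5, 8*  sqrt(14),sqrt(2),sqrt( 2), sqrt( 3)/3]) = [ - 7*sqrt(13),sqrt(11)/11,sqrt(3)/3,sqrt(2 )  ,  sqrt ( 2),sqrt(2),sqrt( 5 ), 5,5, 8,8*sqrt(14) ]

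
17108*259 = 4430972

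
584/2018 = 292/1009 = 0.29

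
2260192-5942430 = - 3682238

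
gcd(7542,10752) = 6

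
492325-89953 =402372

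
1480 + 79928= 81408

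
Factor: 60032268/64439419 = 2^2*3^2*11^( - 1)*67^1*127^( - 1 )*193^( - 1) *239^(-1)*24889^1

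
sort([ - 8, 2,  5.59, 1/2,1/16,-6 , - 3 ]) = [ - 8,-6, - 3 , 1/16,1/2,2,5.59]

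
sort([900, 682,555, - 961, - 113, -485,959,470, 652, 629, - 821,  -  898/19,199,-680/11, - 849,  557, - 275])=[ - 961, - 849,-821 , - 485, - 275, - 113, - 680/11, - 898/19, 199,470,  555, 557, 629,652,  682, 900 , 959]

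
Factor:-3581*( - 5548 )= 19867388 = 2^2*19^1*73^1*3581^1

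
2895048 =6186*468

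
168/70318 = 84/35159 = 0.00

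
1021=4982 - 3961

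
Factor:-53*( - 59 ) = 3127  =  53^1*59^1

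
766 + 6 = 772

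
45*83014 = 3735630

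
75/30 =2 + 1/2 =2.50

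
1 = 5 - 4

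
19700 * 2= 39400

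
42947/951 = 42947/951=45.16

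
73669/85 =73669/85 = 866.69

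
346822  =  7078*49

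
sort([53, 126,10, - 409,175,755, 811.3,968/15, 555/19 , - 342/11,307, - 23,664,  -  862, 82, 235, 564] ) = [-862,-409, -342/11 , -23,10, 555/19,53 , 968/15,82, 126, 175,235,307,564,664,755,811.3]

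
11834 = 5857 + 5977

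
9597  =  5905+3692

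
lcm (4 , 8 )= 8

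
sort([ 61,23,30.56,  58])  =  [ 23,30.56,58,61]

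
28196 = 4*7049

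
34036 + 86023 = 120059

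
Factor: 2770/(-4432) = -5/8 = - 2^(-3 ) * 5^1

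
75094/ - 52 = -1445 + 23/26 =- 1444.12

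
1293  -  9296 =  - 8003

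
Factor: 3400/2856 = 25/21 = 3^( - 1 )*5^2*7^(-1) 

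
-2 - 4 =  - 6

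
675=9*75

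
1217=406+811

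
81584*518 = 42260512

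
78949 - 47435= 31514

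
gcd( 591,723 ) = 3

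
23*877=20171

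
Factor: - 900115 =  - 5^1*180023^1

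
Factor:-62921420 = -2^2 * 5^1*17^1 * 185063^1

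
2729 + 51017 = 53746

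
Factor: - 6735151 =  - 6735151^1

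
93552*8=748416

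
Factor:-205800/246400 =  - 147/176= -2^(  -  4)*3^1 * 7^2 * 11^( - 1)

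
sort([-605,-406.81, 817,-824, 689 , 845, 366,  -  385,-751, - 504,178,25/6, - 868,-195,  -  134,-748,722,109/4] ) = [ - 868,-824,-751,  -  748, - 605,-504,-406.81, - 385, - 195 , - 134,25/6,109/4,178,366,689, 722,  817, 845 ] 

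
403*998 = 402194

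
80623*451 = 36360973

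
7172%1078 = 704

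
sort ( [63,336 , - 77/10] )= [- 77/10,63 , 336]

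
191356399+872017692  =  1063374091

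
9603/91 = 105+48/91 = 105.53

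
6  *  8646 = 51876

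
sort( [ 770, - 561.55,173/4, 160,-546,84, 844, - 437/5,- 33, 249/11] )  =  [ - 561.55, - 546,-437/5,-33,249/11, 173/4, 84 , 160, 770,844]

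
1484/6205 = 1484/6205 = 0.24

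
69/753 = 23/251= 0.09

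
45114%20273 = 4568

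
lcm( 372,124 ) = 372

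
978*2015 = 1970670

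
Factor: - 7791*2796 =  - 2^2*3^2*7^2*53^1*233^1 = - 21783636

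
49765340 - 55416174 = -5650834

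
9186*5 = 45930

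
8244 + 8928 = 17172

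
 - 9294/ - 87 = 106 + 24/29 = 106.83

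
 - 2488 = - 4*622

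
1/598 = 1/598 = 0.00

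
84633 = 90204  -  5571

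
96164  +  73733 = 169897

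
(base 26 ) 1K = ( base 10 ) 46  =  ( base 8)56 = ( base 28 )1i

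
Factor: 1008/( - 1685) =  - 2^4*3^2  *  5^(-1)  *7^1*337^( - 1) 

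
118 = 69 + 49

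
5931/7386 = 1977/2462=0.80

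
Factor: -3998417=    - 17^1* 19^1 * 12379^1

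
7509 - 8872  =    -  1363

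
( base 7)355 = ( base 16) bb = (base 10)187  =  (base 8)273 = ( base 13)115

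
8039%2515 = 494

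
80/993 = 80/993 =0.08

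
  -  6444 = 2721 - 9165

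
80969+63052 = 144021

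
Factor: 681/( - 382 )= -2^( - 1)*3^1*191^(-1 )*227^1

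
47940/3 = 15980= 15980.00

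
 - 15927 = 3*( - 5309) 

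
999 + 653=1652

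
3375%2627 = 748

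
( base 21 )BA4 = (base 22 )AA5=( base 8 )11711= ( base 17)108g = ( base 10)5065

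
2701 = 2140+561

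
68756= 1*68756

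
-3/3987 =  - 1 + 1328/1329 =-0.00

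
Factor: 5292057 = 3^1 * 557^1*3167^1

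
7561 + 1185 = 8746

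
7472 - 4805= 2667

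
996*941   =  937236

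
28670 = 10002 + 18668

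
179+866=1045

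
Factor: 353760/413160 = 268/313 = 2^2 * 67^1 * 313^(-1 )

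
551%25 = 1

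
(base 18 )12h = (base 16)179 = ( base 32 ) BP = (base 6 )1425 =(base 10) 377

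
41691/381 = 109+ 54/127   =  109.43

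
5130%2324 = 482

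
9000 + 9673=18673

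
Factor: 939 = 3^1*313^1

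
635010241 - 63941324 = 571068917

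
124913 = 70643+54270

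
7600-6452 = 1148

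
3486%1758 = 1728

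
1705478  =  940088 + 765390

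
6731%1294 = 261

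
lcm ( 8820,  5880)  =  17640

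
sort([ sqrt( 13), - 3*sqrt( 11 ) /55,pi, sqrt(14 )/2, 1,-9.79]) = [-9.79, - 3 * sqrt (11 ) /55,1,sqrt( 14 )/2,pi, sqrt( 13) ] 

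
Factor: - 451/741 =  - 3^( - 1 )*11^1*13^ (-1) * 19^(-1)*41^1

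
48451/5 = 9690  +  1/5=9690.20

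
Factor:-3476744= - 2^3*434593^1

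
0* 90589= 0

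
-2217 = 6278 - 8495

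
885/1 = 885 = 885.00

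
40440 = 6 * 6740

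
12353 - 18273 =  - 5920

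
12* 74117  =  889404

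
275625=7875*35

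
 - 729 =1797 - 2526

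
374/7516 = 187/3758 = 0.05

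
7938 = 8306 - 368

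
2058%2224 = 2058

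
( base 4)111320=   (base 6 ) 10252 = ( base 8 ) 2570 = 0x578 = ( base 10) 1400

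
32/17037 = 32/17037 =0.00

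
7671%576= 183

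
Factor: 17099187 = 3^1*7^2*293^1*397^1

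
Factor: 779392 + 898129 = 1677521 = 1677521^1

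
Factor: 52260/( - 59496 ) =-2^(  -  1)*5^1*13^1*37^( - 1)  =  - 65/74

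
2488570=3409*730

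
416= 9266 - 8850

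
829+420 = 1249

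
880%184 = 144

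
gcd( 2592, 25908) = 12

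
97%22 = 9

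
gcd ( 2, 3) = 1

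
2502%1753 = 749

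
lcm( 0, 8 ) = 0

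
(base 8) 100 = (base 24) 2G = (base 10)64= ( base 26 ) 2C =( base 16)40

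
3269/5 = 3269/5 = 653.80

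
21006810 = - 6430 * ( - 3267)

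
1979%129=44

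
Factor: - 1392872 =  - 2^3*13^1*59^1*227^1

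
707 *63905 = 45180835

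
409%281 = 128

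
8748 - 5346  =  3402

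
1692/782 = 2 + 64/391 = 2.16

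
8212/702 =4106/351= 11.70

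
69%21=6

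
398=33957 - 33559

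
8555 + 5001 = 13556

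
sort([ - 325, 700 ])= [  -  325,700]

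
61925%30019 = 1887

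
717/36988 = 717/36988 = 0.02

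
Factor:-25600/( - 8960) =20/7 = 2^2* 5^1 * 7^(-1)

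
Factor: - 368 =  - 2^4*23^1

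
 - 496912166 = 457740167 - 954652333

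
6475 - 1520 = 4955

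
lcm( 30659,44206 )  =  1900858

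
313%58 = 23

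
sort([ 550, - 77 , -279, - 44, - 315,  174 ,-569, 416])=[ - 569 ,  -  315, - 279 ,-77, - 44, 174, 416, 550] 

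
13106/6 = 6553/3 = 2184.33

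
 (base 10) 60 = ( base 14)44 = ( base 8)74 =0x3C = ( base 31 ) 1T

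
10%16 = 10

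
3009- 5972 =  - 2963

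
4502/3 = 4502/3 = 1500.67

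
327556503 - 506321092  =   - 178764589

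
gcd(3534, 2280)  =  114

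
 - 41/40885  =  -41/40885= - 0.00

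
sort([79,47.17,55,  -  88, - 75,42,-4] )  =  [-88,-75,-4,42,47.17,55,79 ] 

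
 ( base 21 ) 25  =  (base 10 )47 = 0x2F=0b101111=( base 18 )2b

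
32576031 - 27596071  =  4979960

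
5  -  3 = 2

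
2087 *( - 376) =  - 784712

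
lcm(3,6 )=6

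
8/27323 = 8/27323 = 0.00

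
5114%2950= 2164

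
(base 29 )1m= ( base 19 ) 2d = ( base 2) 110011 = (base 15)36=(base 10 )51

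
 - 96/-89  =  96/89= 1.08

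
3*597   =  1791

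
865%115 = 60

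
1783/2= 891 + 1/2 = 891.50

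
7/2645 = 7/2645 = 0.00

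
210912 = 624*338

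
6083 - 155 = 5928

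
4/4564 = 1/1141 = 0.00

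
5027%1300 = 1127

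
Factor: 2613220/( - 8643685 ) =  - 2^2 * 193^1*677^1*1728737^ ( - 1 ) = - 522644/1728737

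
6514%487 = 183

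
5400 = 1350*4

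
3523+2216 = 5739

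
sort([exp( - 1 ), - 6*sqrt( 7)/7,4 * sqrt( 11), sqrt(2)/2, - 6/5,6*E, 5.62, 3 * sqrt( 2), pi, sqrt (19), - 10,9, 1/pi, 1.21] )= [-10, - 6*sqrt( 7)/7,-6/5,1/pi, exp(-1), sqrt( 2)/2, 1.21, pi, 3*sqrt (2), sqrt (19), 5.62, 9,  4*sqrt( 11), 6 * E ]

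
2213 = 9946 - 7733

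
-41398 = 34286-75684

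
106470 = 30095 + 76375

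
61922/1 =61922 = 61922.00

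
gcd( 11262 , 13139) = 1877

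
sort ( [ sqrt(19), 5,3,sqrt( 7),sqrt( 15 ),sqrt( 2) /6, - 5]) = [ - 5, sqrt(2 ) /6, sqrt( 7),3,sqrt(15), sqrt(19) , 5]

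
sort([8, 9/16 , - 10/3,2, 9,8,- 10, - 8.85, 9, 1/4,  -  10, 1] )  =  [ -10, - 10,-8.85, - 10/3, 1/4,9/16, 1,2, 8,8, 9,9]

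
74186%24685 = 131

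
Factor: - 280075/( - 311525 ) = 659/733= 659^1*733^( - 1)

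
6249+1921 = 8170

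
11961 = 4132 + 7829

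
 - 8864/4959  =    -  8864/4959 = - 1.79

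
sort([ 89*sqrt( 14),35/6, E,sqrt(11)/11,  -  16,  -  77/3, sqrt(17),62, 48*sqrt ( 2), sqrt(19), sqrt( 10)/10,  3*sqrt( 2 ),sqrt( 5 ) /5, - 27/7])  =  [-77/3, - 16, -27/7,sqrt(11)/11,sqrt (10)/10, sqrt( 5)/5,  E,sqrt(17),3 * sqrt(2 ),  sqrt(19), 35/6, 62,  48*sqrt(2),  89*sqrt( 14)]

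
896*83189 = 74537344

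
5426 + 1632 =7058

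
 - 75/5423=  - 1 + 5348/5423 = -  0.01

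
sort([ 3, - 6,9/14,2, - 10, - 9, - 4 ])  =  [ - 10, - 9, - 6, - 4,9/14, 2  ,  3]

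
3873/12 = 1291/4 =322.75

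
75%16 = 11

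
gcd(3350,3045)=5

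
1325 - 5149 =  - 3824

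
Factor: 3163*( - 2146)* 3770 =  - 25589998460 =- 2^2*5^1 * 13^1*29^2* 37^1* 3163^1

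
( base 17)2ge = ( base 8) 1540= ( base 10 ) 864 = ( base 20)234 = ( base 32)R0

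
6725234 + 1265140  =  7990374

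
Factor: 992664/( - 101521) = - 2^3*3^2*7^( - 1)*17^1*811^1*14503^( - 1) 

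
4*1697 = 6788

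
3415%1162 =1091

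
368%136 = 96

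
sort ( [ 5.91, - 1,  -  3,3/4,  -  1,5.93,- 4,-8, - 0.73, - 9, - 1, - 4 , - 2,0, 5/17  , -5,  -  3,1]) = [ - 9, - 8, - 5, - 4, - 4,  -  3, - 3, - 2, - 1, - 1, -1, - 0.73,  0,5/17,3/4,1,  5.91,5.93]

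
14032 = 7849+6183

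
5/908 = 5/908 =0.01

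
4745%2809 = 1936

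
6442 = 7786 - 1344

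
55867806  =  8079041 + 47788765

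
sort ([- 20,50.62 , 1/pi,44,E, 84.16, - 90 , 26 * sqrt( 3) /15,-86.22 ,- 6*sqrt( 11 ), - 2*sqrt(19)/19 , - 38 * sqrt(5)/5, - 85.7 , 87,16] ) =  [ - 90,-86.22 , - 85.7,  -  20, - 6*sqrt( 11) , - 38*sqrt( 5)/5, - 2*sqrt( 19 )/19, 1/pi, E, 26*sqrt( 3) /15,16,44, 50.62, 84.16,87]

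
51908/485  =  107+13/485 = 107.03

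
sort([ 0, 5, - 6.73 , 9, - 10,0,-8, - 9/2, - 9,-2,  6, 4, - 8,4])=[ - 10, - 9, - 8, - 8, - 6.73,-9/2,-2, 0,0, 4, 4,5,6 , 9 ]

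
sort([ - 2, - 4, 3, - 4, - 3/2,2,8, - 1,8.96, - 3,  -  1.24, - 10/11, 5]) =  [-4, -4, - 3, - 2, - 3/2, - 1.24, - 1, - 10/11,2,3, 5 , 8 , 8.96]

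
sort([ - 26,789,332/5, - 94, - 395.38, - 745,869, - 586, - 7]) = [ - 745,  -  586, - 395.38, - 94, - 26, - 7, 332/5  ,  789,  869]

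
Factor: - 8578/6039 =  - 2^1*3^( -2) * 11^( - 1)*61^ ( - 1)  *  4289^1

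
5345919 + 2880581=8226500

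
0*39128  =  0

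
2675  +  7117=9792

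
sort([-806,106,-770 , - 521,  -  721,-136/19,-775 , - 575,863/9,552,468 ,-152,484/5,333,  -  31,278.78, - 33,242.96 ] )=[-806,-775,-770,-721, - 575, - 521,-152,  -  33, - 31, -136/19, 863/9,484/5,106,242.96, 278.78, 333,468,552] 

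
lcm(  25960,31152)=155760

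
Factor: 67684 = 2^2 * 16921^1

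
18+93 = 111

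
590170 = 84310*7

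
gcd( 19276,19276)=19276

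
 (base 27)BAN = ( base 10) 8312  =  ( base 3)102101212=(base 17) 1bcg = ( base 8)20170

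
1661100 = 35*47460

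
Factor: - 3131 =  - 31^1*101^1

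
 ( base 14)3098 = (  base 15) 272b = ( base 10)8366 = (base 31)8lr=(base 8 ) 20256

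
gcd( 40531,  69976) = 1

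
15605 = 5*3121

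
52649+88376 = 141025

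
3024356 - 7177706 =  - 4153350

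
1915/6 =1915/6 =319.17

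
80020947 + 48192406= 128213353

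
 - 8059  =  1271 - 9330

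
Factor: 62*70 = 4340=2^2*5^1 * 7^1*31^1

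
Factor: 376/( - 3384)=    - 3^ ( - 2 )=-1/9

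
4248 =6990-2742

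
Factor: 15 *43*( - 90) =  - 2^1 * 3^3*5^2*43^1 = - 58050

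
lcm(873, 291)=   873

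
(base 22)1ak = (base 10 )724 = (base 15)334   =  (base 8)1324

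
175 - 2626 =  - 2451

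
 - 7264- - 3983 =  - 3281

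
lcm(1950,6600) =85800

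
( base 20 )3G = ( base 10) 76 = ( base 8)114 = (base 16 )4c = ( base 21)3d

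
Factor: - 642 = -2^1*3^1 * 107^1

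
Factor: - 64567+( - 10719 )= - 2^1*37643^1 = - 75286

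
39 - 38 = 1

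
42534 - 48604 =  - 6070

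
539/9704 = 539/9704 = 0.06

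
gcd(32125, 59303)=1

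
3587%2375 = 1212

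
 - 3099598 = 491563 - 3591161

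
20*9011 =180220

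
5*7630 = 38150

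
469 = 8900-8431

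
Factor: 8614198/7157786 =3578893^(  -  1 )*4307099^1 = 4307099/3578893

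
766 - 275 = 491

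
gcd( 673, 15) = 1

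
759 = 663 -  - 96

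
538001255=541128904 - 3127649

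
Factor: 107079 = 3^1*7^1*5099^1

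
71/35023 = 71/35023 = 0.00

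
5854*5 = 29270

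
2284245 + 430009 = 2714254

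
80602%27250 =26102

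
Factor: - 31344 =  - 2^4 * 3^1*653^1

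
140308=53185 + 87123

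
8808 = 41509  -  32701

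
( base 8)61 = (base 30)1J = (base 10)49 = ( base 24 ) 21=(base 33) 1G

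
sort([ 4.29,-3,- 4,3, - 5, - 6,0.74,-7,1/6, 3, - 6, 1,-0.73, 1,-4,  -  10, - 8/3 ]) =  [-10, - 7,  -  6, - 6, - 5,-4 ,  -  4,  -  3, - 8/3, - 0.73 , 1/6, 0.74,1 , 1, 3,3,  4.29]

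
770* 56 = 43120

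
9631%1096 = 863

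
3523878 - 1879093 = 1644785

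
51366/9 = 5707+ 1/3  =  5707.33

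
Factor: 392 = 2^3 * 7^2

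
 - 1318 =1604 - 2922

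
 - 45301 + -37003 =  - 82304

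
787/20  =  39 + 7/20 = 39.35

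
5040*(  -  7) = -35280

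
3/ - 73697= - 1+73694/73697=- 0.00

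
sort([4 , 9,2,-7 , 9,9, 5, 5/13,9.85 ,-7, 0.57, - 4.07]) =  [  -  7, - 7,-4.07, 5/13, 0.57, 2,4, 5, 9, 9,  9, 9.85 ] 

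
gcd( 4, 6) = 2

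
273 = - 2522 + 2795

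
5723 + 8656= 14379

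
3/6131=3/6131 =0.00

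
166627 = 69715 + 96912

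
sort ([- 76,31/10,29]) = [-76,31/10 , 29 ] 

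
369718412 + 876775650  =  1246494062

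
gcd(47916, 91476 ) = 4356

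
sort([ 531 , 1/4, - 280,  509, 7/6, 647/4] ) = [-280,1/4, 7/6,647/4 , 509, 531 ]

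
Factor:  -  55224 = - 2^3*3^2*13^1 * 59^1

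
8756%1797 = 1568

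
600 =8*75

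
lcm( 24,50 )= 600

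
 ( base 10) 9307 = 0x245B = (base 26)DJP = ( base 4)2101123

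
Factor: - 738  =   - 2^1*3^2*41^1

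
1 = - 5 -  - 6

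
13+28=41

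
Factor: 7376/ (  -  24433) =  - 16/53  =  - 2^4 * 53^( - 1 ) 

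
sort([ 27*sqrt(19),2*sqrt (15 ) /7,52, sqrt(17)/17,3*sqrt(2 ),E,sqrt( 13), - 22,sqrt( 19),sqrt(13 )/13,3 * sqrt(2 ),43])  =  [ - 22,sqrt(17 ) /17, sqrt(13 )/13,2*sqrt( 15)/7,E,sqrt( 13 ),3*sqrt(2),3*sqrt( 2),sqrt(19),43,52 , 27*sqrt( 19) ] 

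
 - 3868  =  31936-35804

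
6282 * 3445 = 21641490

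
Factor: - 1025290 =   -  2^1*5^1*7^1*97^1*151^1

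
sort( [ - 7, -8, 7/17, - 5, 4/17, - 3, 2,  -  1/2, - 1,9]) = [ - 8, - 7,- 5, - 3 , - 1, - 1/2, 4/17, 7/17,2,9]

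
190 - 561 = - 371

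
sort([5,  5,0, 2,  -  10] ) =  [ - 10, 0,  2, 5, 5 ]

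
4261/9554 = 4261/9554 = 0.45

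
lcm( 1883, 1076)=7532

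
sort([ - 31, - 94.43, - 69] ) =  [- 94.43,- 69, - 31] 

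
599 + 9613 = 10212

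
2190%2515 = 2190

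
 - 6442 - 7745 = -14187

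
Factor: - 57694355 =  - 5^1*19^1 * 607309^1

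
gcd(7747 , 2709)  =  1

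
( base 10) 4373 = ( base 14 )1845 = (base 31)4H2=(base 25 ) 6ON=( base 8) 10425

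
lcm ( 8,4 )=8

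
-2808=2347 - 5155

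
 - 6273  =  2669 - 8942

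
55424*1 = 55424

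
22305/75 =1487/5 = 297.40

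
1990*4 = 7960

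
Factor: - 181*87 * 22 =-346434=-  2^1* 3^1*11^1 * 29^1*181^1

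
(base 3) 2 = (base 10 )2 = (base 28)2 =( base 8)2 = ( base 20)2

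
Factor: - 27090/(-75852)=5/14  =  2^( - 1) *5^1*7^(-1) 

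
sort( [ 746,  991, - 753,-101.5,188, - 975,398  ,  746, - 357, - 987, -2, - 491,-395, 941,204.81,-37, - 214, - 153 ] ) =[ - 987, - 975,  -  753, - 491 , - 395, - 357, -214,- 153, - 101.5, - 37, - 2,  188,  204.81,398 , 746,746,941,991]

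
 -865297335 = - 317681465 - 547615870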